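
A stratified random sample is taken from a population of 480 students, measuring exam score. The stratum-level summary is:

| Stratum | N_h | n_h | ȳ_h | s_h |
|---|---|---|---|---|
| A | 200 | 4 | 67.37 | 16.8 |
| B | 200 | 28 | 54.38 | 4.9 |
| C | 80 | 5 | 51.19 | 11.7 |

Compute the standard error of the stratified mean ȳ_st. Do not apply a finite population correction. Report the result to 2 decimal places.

V̂(ȳ_st) = Σ W_h² s_h²/n_h, with W_h = N_h/N and N = 480:
  stratum A: (200/480)²·16.8²/4 = 12.25
  stratum B: (200/480)²·4.9²/28 = 0.148872
  stratum C: (80/480)²·11.7²/5 = 0.7605
V̂(ȳ_st) = 13.1594
SE(ȳ_st) = √13.1594 = 3.62758

SE(ȳ_st) ≈ 3.63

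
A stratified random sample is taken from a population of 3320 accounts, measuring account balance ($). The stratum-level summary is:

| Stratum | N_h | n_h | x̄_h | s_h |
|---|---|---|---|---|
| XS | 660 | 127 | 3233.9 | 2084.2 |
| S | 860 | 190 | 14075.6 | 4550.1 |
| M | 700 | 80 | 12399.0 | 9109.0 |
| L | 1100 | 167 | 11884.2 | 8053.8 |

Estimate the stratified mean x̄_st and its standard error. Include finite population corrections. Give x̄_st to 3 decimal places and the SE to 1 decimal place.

x̄_st = Σ W_h x̄_h = (660·3233.9 + 860·14075.6 + 700·12399.0 + 1100·11884.2)/3320 = 10840.75602
V̂(x̄_st) = Σ W_h² (1 − n_h/N_h) s_h²/n_h, with W_h = N_h/N and N = 3320:
  stratum XS: (660/3320)²·(1 − 127/660)·2084.2²/127 = 1091.62
  stratum S: (860/3320)²·(1 − 190/860)·4550.1²/190 = 5696.2
  stratum M: (700/3320)²·(1 − 80/700)·9109.0²/80 = 40838
  stratum L: (1100/3320)²·(1 − 167/1100)·8053.8²/167 = 36164.6
V̂(x̄_st) = 83790.4
SE(x̄_st) = √83790.4 = 289.466

x̄_st ≈ 10840.756, SE ≈ 289.5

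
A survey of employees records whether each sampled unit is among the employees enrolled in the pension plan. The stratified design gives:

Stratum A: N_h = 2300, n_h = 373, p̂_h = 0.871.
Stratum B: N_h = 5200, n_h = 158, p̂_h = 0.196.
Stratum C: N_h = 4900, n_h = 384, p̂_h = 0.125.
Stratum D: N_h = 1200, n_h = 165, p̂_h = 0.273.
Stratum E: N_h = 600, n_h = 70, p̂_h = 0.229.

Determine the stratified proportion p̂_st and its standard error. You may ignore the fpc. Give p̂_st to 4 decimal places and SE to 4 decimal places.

N = 14200; stratum weights W_h = N_h/N.
p̂_st = Σ W_h p̂_h = (2300·0.871 + 5200·0.196 + 4900·0.125 + 1200·0.273 + 600·0.229)/14200 = 0.28873
V̂(p̂_st) = Σ W_h² p̂_h(1−p̂_h)/(n_h−1):
  stratum A: (2300/14200)²·0.871·0.129/372 = 7.92399e-06
  stratum B: (5200/14200)²·0.196·0.804/157 = 0.000134599
  stratum C: (4900/14200)²·0.125·0.875/383 = 3.40044e-05
  stratum D: (1200/14200)²·0.273·0.727/164 = 8.64249e-06
  stratum E: (600/14200)²·0.229·0.771/69 = 4.56843e-06
V̂(p̂_st) = 0.000189738; SE = √V̂ = 0.0137746

p̂_st ≈ 0.2887, SE ≈ 0.0138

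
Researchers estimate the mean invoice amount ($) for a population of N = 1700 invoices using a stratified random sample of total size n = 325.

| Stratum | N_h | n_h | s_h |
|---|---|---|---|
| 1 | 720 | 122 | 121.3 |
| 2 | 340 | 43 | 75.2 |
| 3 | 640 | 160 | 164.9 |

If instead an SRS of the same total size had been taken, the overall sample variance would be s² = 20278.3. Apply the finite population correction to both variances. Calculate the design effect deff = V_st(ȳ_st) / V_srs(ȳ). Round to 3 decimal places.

V̂(ȳ_st) = Σ W_h² (1 − n_h/N_h) s_h²/n_h, with W_h = N_h/N and N = 1700:
  stratum 1: (720/1700)²·(1 − 122/720)·121.3²/122 = 17.9679
  stratum 2: (340/1700)²·(1 − 43/340)·75.2²/43 = 4.5952
  stratum 3: (640/1700)²·(1 − 160/640)·164.9²/160 = 18.0653
V_st = 40.6284
V_srs = (1 − 325/1700)·20278.3/325 = 50.4664
deff = V_st / V_srs = 40.6284/50.4664 = 0.8051

deff ≈ 0.805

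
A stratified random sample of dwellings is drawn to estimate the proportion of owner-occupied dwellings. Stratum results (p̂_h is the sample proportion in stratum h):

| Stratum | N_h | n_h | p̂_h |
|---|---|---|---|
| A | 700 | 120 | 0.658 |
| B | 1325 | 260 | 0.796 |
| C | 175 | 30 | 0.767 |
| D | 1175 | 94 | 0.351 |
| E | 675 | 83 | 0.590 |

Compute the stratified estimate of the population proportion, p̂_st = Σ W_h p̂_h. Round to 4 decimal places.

N = 4050; stratum weights W_h = N_h/N.
p̂_st = Σ W_h p̂_h = (700·0.658 + 1325·0.796 + 175·0.767 + 1175·0.351 + 675·0.590)/4050 = 0.60746

p̂_st ≈ 0.6075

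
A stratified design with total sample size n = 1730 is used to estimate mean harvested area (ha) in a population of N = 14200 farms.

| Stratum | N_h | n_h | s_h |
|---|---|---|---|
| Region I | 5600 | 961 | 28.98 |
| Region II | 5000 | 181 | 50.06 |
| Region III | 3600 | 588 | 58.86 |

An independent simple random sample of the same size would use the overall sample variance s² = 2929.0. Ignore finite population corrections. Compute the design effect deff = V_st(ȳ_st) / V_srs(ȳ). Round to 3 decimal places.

deff ≈ 1.318

V̂(ȳ_st) = Σ W_h² s_h²/n_h, with W_h = N_h/N and N = 14200:
  stratum Region I: (5600/14200)²·28.98²/961 = 0.135917
  stratum Region II: (5000/14200)²·50.06²/181 = 1.71659
  stratum Region III: (3600/14200)²·58.86²/588 = 0.378697
V_st = 2.2312
V_srs = s²/n = 2929.0/1730 = 1.69306
deff = V_st / V_srs = 2.2312/1.69306 = 1.3178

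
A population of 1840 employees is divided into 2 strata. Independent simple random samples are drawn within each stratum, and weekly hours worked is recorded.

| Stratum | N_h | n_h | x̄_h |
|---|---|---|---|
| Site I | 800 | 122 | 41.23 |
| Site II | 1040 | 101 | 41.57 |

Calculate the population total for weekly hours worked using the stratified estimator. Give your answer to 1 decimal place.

τ̂_st ≈ 76216.8

τ̂_st = Σ N_h x̄_h = 800·41.23 + 1040·41.57 = 76216.8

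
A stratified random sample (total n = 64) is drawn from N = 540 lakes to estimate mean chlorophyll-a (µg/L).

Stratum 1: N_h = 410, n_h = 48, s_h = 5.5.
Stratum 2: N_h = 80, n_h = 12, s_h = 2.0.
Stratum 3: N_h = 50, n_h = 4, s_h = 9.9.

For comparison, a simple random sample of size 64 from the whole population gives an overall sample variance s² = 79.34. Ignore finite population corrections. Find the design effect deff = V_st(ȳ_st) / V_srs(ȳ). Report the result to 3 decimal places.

deff ≈ 0.468

V̂(ȳ_st) = Σ W_h² s_h²/n_h, with W_h = N_h/N and N = 540:
  stratum 1: (410/540)²·5.5²/48 = 0.363299
  stratum 2: (80/540)²·2.0²/12 = 0.00731596
  stratum 3: (50/540)²·9.9²/4 = 0.210069
V_st = 0.580685
V_srs = s²/n = 79.34/64 = 1.23969
deff = V_st / V_srs = 0.580685/1.23969 = 0.4684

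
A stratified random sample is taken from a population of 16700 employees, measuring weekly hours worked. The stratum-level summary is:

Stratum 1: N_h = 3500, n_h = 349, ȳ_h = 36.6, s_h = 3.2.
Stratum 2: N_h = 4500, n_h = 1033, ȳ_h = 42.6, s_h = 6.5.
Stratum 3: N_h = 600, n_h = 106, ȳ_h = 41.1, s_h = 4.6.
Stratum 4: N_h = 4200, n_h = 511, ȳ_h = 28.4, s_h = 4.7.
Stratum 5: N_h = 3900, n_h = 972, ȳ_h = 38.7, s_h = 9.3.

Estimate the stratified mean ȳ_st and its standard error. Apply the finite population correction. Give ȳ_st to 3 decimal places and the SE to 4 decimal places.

ȳ_st ≈ 36.807, SE ≈ 0.0985

ȳ_st = Σ W_h ȳ_h = (3500·36.6 + 4500·42.6 + 600·41.1 + 4200·28.4 + 3900·38.7)/16700 = 36.80659
V̂(ȳ_st) = Σ W_h² (1 − n_h/N_h) s_h²/n_h, with W_h = N_h/N and N = 16700:
  stratum 1: (3500/16700)²·(1 − 349/3500)·3.2²/349 = 0.00116027
  stratum 2: (4500/16700)²·(1 − 1033/4500)·6.5²/1033 = 0.00228802
  stratum 3: (600/16700)²·(1 − 106/600)·4.6²/106 = 0.000212156
  stratum 4: (4200/16700)²·(1 − 511/4200)·4.7²/511 = 0.0024016
  stratum 5: (3900/16700)²·(1 − 972/3900)·9.3²/972 = 0.00364336
V̂(ȳ_st) = 0.0097054
SE(ȳ_st) = √0.0097054 = 0.098516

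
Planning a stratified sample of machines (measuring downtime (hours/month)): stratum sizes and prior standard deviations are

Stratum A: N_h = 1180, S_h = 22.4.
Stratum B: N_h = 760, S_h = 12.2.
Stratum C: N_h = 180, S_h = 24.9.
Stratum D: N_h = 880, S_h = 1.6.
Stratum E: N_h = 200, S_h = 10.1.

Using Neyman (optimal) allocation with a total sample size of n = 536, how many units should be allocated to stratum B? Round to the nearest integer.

114

Neyman allocation: n_h = n · N_h S_h / Σ N_i S_i, with n = 536.
  stratum A: N_h·S_h = 1180·22.4 = 26432.00
  stratum B: N_h·S_h = 760·12.2 = 9272.00
  stratum C: N_h·S_h = 180·24.9 = 4482.00
  stratum D: N_h·S_h = 880·1.6 = 1408.00
  stratum E: N_h·S_h = 200·10.1 = 2020.00
Σ N_h S_h = 43614.00
n for stratum B = 536·9272.00/43614.00 = 113.949 → 114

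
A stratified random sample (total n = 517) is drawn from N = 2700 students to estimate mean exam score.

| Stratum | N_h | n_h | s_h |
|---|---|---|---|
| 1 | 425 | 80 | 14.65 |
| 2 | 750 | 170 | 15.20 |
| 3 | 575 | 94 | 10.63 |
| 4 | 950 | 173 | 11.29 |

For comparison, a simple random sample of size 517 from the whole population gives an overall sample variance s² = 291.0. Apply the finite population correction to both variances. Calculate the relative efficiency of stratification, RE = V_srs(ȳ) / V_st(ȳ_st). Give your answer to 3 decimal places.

RE ≈ 1.783

V̂(ȳ_st) = Σ W_h² (1 − n_h/N_h) s_h²/n_h, with W_h = N_h/N and N = 2700:
  stratum 1: (425/2700)²·(1 − 80/425)·14.65²/80 = 0.0539592
  stratum 2: (750/2700)²·(1 − 170/750)·15.20²/170 = 0.0810961
  stratum 3: (575/2700)²·(1 − 94/575)·10.63²/94 = 0.0456062
  stratum 4: (950/2700)²·(1 − 173/950)·11.29²/173 = 0.0746034
V_st = 0.255265
V_srs = (1 − 517/2700)·291.0/517 = 0.455085
Relative efficiency = V_srs / V_st = 0.455085/0.255265 = 1.7828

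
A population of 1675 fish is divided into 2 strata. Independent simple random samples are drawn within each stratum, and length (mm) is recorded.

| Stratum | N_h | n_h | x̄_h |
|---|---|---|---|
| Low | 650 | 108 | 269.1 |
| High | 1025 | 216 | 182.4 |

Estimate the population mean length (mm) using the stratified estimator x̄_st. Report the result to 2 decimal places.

N = Σ N_h = 1675. Stratum weights W_h = N_h/N.
x̄_st = (650·269.1 + 1025·182.4) / 1675 = 216.0448

x̄_st ≈ 216.04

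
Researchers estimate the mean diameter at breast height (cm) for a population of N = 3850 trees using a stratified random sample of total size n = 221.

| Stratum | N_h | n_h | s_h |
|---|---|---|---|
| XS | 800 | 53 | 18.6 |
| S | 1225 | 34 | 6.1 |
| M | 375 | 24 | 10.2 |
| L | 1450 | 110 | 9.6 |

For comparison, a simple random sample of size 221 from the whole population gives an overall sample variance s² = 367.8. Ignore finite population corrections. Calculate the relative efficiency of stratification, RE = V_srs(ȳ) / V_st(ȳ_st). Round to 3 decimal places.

RE ≈ 3.012

V̂(ȳ_st) = Σ W_h² s_h²/n_h, with W_h = N_h/N and N = 3850:
  stratum XS: (800/3850)²·18.6²/53 = 0.281844
  stratum S: (1225/3850)²·6.1²/34 = 0.110798
  stratum M: (375/3850)²·10.2²/24 = 0.0411273
  stratum L: (1450/3850)²·9.6²/110 = 0.11884
V_st = 0.552609
V_srs = s²/n = 367.8/221 = 1.66425
Relative efficiency = V_srs / V_st = 1.66425/0.552609 = 3.0116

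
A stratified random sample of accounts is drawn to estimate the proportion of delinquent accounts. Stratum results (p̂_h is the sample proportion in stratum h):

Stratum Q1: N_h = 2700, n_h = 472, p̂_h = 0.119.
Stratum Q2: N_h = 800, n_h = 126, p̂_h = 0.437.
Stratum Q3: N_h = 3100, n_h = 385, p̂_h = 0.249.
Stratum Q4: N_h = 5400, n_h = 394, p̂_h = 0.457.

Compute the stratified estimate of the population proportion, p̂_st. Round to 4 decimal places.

N = 12000; stratum weights W_h = N_h/N.
p̂_st = Σ W_h p̂_h = (2700·0.119 + 800·0.437 + 3100·0.249 + 5400·0.457)/12000 = 0.32588

p̂_st ≈ 0.3259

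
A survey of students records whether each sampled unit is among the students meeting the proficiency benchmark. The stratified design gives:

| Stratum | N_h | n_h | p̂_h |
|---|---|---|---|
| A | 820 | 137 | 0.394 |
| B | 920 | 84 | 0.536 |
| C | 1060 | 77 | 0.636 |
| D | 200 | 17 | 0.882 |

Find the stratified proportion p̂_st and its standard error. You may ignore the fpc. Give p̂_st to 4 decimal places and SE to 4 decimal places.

p̂_st ≈ 0.5556, SE ≈ 0.0287

N = 3000; stratum weights W_h = N_h/N.
p̂_st = Σ W_h p̂_h = (820·0.394 + 920·0.536 + 1060·0.636 + 200·0.882)/3000 = 0.55559
V̂(p̂_st) = Σ W_h² p̂_h(1−p̂_h)/(n_h−1):
  stratum A: (820/3000)²·0.394·0.606/136 = 0.000131164
  stratum B: (920/3000)²·0.536·0.464/83 = 0.000281798
  stratum C: (1060/3000)²·0.636·0.364/76 = 0.000380289
  stratum D: (200/3000)²·0.882·0.118/16 = 2.891e-05
V̂(p̂_st) = 0.000822161; SE = √V̂ = 0.0286734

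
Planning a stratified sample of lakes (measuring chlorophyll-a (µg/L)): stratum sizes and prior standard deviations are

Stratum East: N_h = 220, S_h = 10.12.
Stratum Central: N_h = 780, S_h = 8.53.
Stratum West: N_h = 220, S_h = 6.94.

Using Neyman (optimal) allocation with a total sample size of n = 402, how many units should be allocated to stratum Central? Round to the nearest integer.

Neyman allocation: n_h = n · N_h S_h / Σ N_i S_i, with n = 402.
  stratum East: N_h·S_h = 220·10.12 = 2226.40
  stratum Central: N_h·S_h = 780·8.53 = 6653.40
  stratum West: N_h·S_h = 220·6.94 = 1526.80
Σ N_h S_h = 10406.60
n for stratum Central = 402·6653.40/10406.60 = 257.016 → 257

257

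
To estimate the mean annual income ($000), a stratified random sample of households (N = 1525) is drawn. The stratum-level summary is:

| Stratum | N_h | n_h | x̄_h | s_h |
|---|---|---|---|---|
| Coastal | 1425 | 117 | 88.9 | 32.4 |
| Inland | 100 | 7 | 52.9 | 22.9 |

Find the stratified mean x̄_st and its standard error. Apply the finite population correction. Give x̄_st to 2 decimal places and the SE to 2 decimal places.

x̄_st ≈ 86.54, SE ≈ 2.74

x̄_st = Σ W_h x̄_h = (1425·88.9 + 100·52.9)/1525 = 86.53934
V̂(x̄_st) = Σ W_h² (1 − n_h/N_h) s_h²/n_h, with W_h = N_h/N and N = 1525:
  stratum Coastal: (1425/1525)²·(1 − 117/1425)·32.4²/117 = 7.19096
  stratum Inland: (100/1525)²·(1 − 7/100)·22.9²/7 = 0.299582
V̂(x̄_st) = 7.49055
SE(x̄_st) = √7.49055 = 2.73689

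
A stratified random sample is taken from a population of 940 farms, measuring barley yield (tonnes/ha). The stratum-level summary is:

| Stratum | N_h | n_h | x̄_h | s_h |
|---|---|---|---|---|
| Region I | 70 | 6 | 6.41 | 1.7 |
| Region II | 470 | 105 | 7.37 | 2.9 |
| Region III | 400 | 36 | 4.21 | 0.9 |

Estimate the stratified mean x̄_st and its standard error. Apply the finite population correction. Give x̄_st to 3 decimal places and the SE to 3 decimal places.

x̄_st ≈ 5.954, SE ≈ 0.147

x̄_st = Σ W_h x̄_h = (70·6.41 + 470·7.37 + 400·4.21)/940 = 5.95383
V̂(x̄_st) = Σ W_h² (1 − n_h/N_h) s_h²/n_h, with W_h = N_h/N and N = 940:
  stratum Region I: (70/940)²·(1 − 6/70)·1.7²/6 = 0.00244213
  stratum Region II: (470/940)²·(1 − 105/470)·2.9²/105 = 0.0155504
  stratum Region III: (400/940)²·(1 − 36/400)·0.9²/36 = 0.00370756
V̂(x̄_st) = 0.0217001
SE(x̄_st) = √0.0217001 = 0.14731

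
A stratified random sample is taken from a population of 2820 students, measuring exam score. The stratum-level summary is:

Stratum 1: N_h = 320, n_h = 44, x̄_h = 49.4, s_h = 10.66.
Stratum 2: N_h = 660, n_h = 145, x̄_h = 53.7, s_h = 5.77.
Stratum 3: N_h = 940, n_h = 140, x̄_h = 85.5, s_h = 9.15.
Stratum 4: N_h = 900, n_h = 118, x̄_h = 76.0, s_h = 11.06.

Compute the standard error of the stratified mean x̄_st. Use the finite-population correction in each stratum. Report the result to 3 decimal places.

SE(x̄_st) ≈ 0.432

V̂(x̄_st) = Σ W_h² (1 − n_h/N_h) s_h²/n_h, with W_h = N_h/N and N = 2820:
  stratum 1: (320/2820)²·(1 − 44/320)·10.66²/44 = 0.0286829
  stratum 2: (660/2820)²·(1 − 145/660)·5.77²/145 = 0.00981379
  stratum 3: (940/2820)²·(1 − 140/940)·9.15²/140 = 0.0565502
  stratum 4: (900/2820)²·(1 − 118/900)·11.06²/118 = 0.0917443
V̂(x̄_st) = 0.186791
SE(x̄_st) = √0.186791 = 0.432193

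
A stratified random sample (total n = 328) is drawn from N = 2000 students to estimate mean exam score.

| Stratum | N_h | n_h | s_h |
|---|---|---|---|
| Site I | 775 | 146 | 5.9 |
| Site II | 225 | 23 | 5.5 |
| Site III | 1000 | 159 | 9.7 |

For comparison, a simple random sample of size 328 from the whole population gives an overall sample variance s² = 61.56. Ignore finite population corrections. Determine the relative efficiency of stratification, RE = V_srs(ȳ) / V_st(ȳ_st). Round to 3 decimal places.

RE ≈ 0.937

V̂(ȳ_st) = Σ W_h² s_h²/n_h, with W_h = N_h/N and N = 2000:
  stratum Site I: (775/2000)²·5.9²/146 = 0.035801
  stratum Site II: (225/2000)²·5.5²/23 = 0.0166457
  stratum Site III: (1000/2000)²·9.7²/159 = 0.14794
V_st = 0.200387
V_srs = s²/n = 61.56/328 = 0.187683
Relative efficiency = V_srs / V_st = 0.187683/0.200387 = 0.9366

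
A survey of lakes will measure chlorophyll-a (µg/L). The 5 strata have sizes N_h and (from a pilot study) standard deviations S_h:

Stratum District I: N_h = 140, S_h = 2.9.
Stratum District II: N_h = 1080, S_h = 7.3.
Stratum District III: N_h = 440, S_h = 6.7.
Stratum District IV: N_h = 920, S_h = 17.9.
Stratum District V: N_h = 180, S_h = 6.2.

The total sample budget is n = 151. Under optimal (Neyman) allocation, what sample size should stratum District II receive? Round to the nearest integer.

Neyman allocation: n_h = n · N_h S_h / Σ N_i S_i, with n = 151.
  stratum District I: N_h·S_h = 140·2.9 = 406.00
  stratum District II: N_h·S_h = 1080·7.3 = 7884.00
  stratum District III: N_h·S_h = 440·6.7 = 2948.00
  stratum District IV: N_h·S_h = 920·17.9 = 16468.00
  stratum District V: N_h·S_h = 180·6.2 = 1116.00
Σ N_h S_h = 28822.00
n for stratum District II = 151·7884.00/28822.00 = 41.305 → 41

41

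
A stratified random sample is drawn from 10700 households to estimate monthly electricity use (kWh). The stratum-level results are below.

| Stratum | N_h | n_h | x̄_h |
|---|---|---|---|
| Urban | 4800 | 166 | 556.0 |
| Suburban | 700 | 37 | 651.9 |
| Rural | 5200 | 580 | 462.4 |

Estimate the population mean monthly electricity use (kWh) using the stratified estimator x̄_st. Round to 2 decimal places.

x̄_st ≈ 516.79

N = Σ N_h = 10700. Stratum weights W_h = N_h/N.
x̄_st = (4800·556.0 + 700·651.9 + 5200·462.4) / 10700 = 516.7860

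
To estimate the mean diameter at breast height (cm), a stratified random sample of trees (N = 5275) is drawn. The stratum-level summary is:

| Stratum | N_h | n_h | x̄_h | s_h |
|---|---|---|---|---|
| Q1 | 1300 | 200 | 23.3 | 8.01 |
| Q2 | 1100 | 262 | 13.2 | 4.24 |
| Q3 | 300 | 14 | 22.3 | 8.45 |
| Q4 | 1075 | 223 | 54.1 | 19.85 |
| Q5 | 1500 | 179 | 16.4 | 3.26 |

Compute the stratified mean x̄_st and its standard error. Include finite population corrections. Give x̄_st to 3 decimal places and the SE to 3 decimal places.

x̄_st = Σ W_h x̄_h = (1300·23.3 + 1100·13.2 + 300·22.3 + 1075·54.1 + 1500·16.4)/5275 = 25.45166
V̂(x̄_st) = Σ W_h² (1 − n_h/N_h) s_h²/n_h, with W_h = N_h/N and N = 5275:
  stratum Q1: (1300/5275)²·(1 − 200/1300)·8.01²/200 = 0.0164864
  stratum Q2: (1100/5275)²·(1 − 262/1100)·4.24²/262 = 0.00227312
  stratum Q3: (300/5275)²·(1 − 14/300)·8.45²/14 = 0.0157263
  stratum Q4: (1075/5275)²·(1 − 223/1075)·19.85²/223 = 0.0581593
  stratum Q5: (1500/5275)²·(1 − 179/1500)·3.26²/179 = 0.00422796
V̂(x̄_st) = 0.0968732
SE(x̄_st) = √0.0968732 = 0.311245

x̄_st ≈ 25.452, SE ≈ 0.311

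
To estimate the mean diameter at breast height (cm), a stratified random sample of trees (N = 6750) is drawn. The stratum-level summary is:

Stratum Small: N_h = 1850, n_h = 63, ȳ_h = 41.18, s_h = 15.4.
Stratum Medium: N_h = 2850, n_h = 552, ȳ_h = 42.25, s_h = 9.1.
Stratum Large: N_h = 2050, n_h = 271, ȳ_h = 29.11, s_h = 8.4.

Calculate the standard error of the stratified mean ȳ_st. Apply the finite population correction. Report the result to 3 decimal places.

SE(ȳ_st) ≈ 0.562

V̂(ȳ_st) = Σ W_h² (1 − n_h/N_h) s_h²/n_h, with W_h = N_h/N and N = 6750:
  stratum Small: (1850/6750)²·(1 − 63/1850)·15.4²/63 = 0.273143
  stratum Medium: (2850/6750)²·(1 − 552/2850)·9.1²/552 = 0.0215641
  stratum Large: (2050/6750)²·(1 − 271/2050)·8.4²/271 = 0.0208407
V̂(ȳ_st) = 0.315547
SE(ȳ_st) = √0.315547 = 0.561736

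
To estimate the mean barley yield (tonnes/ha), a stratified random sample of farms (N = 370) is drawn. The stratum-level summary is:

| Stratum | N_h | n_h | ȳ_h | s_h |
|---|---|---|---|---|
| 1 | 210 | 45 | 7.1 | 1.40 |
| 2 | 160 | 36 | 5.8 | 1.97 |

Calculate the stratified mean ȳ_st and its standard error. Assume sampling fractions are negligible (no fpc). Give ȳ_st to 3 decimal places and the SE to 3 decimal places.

ȳ_st = Σ W_h ȳ_h = (210·7.1 + 160·5.8)/370 = 6.53784
V̂(ȳ_st) = Σ W_h² s_h²/n_h, with W_h = N_h/N and N = 370:
  stratum 1: (210/370)²·1.40²/45 = 0.0140307
  stratum 2: (160/370)²·1.97²/36 = 0.0201589
V̂(ȳ_st) = 0.0341896
SE(ȳ_st) = √0.0341896 = 0.184904

ȳ_st ≈ 6.538, SE ≈ 0.185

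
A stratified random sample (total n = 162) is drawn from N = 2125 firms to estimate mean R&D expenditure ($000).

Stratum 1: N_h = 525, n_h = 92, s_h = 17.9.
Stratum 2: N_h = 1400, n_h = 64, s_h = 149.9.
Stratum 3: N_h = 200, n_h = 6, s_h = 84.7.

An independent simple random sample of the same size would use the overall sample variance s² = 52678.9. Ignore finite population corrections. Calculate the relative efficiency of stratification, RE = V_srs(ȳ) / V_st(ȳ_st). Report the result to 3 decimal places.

RE ≈ 1.993

V̂(ȳ_st) = Σ W_h² s_h²/n_h, with W_h = N_h/N and N = 2125:
  stratum 1: (525/2125)²·17.9²/92 = 0.212578
  stratum 2: (1400/2125)²·149.9²/64 = 152.392
  stratum 3: (200/2125)²·84.7²/6 = 10.5915
V_st = 163.196
V_srs = s²/n = 52678.9/162 = 325.178
Relative efficiency = V_srs / V_st = 325.178/163.196 = 1.9926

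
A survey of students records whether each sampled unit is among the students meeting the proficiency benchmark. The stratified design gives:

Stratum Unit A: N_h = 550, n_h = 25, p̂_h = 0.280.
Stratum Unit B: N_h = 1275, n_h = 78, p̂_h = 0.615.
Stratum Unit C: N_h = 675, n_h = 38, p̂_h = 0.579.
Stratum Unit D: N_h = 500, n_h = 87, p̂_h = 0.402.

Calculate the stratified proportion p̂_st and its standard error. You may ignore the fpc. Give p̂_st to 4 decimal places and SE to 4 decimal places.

p̂_st ≈ 0.5100, SE ≈ 0.0353

N = 3000; stratum weights W_h = N_h/N.
p̂_st = Σ W_h p̂_h = (550·0.280 + 1275·0.615 + 675·0.579 + 500·0.402)/3000 = 0.50998
V̂(p̂_st) = Σ W_h² p̂_h(1−p̂_h)/(n_h−1):
  stratum Unit A: (550/3000)²·0.280·0.720/24 = 0.000282333
  stratum Unit B: (1275/3000)²·0.615·0.385/77 = 0.000555422
  stratum Unit C: (675/3000)²·0.579·0.421/37 = 0.000333522
  stratum Unit D: (500/3000)²·0.402·0.598/86 = 7.76473e-05
V̂(p̂_st) = 0.00124892; SE = √V̂ = 0.0353401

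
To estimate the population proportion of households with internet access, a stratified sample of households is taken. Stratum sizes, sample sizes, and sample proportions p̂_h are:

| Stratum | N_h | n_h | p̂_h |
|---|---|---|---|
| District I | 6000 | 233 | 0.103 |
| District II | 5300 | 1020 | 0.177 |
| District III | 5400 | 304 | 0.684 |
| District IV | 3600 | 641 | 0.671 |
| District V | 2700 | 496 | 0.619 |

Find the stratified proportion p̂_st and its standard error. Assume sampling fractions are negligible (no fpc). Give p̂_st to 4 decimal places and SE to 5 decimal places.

p̂_st ≈ 0.4059, SE ≈ 0.00944

N = 23000; stratum weights W_h = N_h/N.
p̂_st = Σ W_h p̂_h = (6000·0.103 + 5300·0.177 + 5400·0.684 + 3600·0.671 + 2700·0.619)/23000 = 0.40594
V̂(p̂_st) = Σ W_h² p̂_h(1−p̂_h)/(n_h−1):
  stratum District I: (6000/23000)²·0.103·0.897/232 = 2.71012e-05
  stratum District II: (5300/23000)²·0.177·0.823/1019 = 7.59093e-06
  stratum District III: (5400/23000)²·0.684·0.316/303 = 3.93217e-05
  stratum District IV: (3600/23000)²·0.671·0.329/640 = 8.4506e-06
  stratum District V: (2700/23000)²·0.619·0.381/495 = 6.56572e-06
V̂(p̂_st) = 8.90302e-05; SE = √V̂ = 0.00943558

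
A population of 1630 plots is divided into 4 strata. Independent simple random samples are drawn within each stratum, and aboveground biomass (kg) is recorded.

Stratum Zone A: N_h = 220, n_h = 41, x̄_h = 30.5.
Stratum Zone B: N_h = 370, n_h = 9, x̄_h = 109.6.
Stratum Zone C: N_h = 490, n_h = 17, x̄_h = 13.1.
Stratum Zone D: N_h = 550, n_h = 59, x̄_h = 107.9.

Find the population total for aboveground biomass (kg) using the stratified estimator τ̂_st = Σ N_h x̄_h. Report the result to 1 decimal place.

τ̂_st = Σ N_h x̄_h = 220·30.5 + 370·109.6 + 490·13.1 + 550·107.9 = 113026.0

τ̂_st ≈ 113026.0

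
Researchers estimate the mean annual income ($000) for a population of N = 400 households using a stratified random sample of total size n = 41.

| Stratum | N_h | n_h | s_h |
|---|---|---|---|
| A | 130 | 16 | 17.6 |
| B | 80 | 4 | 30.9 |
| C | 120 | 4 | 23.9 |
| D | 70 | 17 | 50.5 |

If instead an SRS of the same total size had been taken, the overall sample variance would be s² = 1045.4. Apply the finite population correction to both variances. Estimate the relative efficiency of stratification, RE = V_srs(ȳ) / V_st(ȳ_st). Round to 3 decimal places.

RE ≈ 0.855

V̂(ȳ_st) = Σ W_h² (1 − n_h/N_h) s_h²/n_h, with W_h = N_h/N and N = 400:
  stratum A: (130/400)²·(1 − 16/130)·17.6²/16 = 1.79322
  stratum B: (80/400)²·(1 − 4/80)·30.9²/4 = 9.0707
  stratum C: (120/400)²·(1 − 4/120)·23.9²/4 = 12.4238
  stratum D: (70/400)²·(1 − 17/70)·50.5²/17 = 3.47847
V_st = 26.7662
V_srs = (1 − 41/400)·1045.4/41 = 22.8841
Relative efficiency = V_srs / V_st = 22.8841/26.7662 = 0.8550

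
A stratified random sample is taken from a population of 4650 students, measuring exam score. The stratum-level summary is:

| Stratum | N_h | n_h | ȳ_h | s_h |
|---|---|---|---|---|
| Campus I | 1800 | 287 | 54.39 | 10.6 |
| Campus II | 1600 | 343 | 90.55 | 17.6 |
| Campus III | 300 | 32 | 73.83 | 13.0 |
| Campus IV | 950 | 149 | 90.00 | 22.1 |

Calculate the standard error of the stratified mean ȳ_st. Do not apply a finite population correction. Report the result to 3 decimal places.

SE(ȳ_st) ≈ 0.570

V̂(ȳ_st) = Σ W_h² s_h²/n_h, with W_h = N_h/N and N = 4650:
  stratum Campus I: (1800/4650)²·10.6²/287 = 0.0586636
  stratum Campus II: (1600/4650)²·17.6²/343 = 0.106922
  stratum Campus III: (300/4650)²·13.0²/32 = 0.0219823
  stratum Campus IV: (950/4650)²·22.1²/149 = 0.136817
V̂(ȳ_st) = 0.324384
SE(ȳ_st) = √0.324384 = 0.569547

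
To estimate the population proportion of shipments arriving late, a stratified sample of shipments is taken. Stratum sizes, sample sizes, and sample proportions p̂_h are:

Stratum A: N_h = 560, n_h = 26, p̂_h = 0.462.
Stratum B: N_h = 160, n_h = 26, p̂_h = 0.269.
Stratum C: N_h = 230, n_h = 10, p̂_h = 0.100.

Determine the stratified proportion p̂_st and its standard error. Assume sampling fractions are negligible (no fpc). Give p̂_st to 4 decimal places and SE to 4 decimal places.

p̂_st ≈ 0.3419, SE ≈ 0.0653

N = 950; stratum weights W_h = N_h/N.
p̂_st = Σ W_h p̂_h = (560·0.462 + 160·0.269 + 230·0.100)/950 = 0.34185
V̂(p̂_st) = Σ W_h² p̂_h(1−p̂_h)/(n_h−1):
  stratum A: (560/950)²·0.462·0.538/25 = 0.00345472
  stratum B: (160/950)²·0.269·0.731/25 = 0.000223112
  stratum C: (230/950)²·0.100·0.900/9 = 0.00058615
V̂(p̂_st) = 0.00426398; SE = √V̂ = 0.0652992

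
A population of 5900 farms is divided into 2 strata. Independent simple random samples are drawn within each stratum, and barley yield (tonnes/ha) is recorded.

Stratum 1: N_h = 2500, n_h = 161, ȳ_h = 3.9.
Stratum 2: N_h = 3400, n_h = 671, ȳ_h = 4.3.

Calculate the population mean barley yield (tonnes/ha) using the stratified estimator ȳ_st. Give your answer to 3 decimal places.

ȳ_st ≈ 4.131

N = Σ N_h = 5900. Stratum weights W_h = N_h/N.
ȳ_st = (2500·3.9 + 3400·4.3) / 5900 = 4.13051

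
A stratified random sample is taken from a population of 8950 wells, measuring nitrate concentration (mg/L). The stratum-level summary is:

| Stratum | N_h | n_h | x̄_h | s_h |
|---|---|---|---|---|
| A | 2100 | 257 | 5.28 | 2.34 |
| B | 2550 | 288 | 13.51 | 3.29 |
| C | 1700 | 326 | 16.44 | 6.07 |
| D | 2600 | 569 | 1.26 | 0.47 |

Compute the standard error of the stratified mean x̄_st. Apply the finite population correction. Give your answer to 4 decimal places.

SE(x̄_st) ≈ 0.0840

V̂(x̄_st) = Σ W_h² (1 − n_h/N_h) s_h²/n_h, with W_h = N_h/N and N = 8950:
  stratum A: (2100/8950)²·(1 − 257/2100)·2.34²/257 = 0.00102943
  stratum B: (2550/8950)²·(1 − 288/2550)·3.29²/288 = 0.00270636
  stratum C: (1700/8950)²·(1 − 326/1700)·6.07²/326 = 0.00329571
  stratum D: (2600/8950)²·(1 − 569/2600)·0.47²/569 = 2.5593e-05
V̂(x̄_st) = 0.0070571
SE(x̄_st) = √0.0070571 = 0.0840065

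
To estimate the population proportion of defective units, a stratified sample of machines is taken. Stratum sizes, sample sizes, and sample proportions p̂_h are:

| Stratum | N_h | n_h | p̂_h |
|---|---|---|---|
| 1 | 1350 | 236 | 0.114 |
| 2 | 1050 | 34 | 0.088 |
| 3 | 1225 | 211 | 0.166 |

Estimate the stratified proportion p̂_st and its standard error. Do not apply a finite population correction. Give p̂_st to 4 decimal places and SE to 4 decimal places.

p̂_st ≈ 0.1240, SE ≈ 0.0184

N = 3625; stratum weights W_h = N_h/N.
p̂_st = Σ W_h p̂_h = (1350·0.114 + 1050·0.088 + 1225·0.166)/3625 = 0.12404
V̂(p̂_st) = Σ W_h² p̂_h(1−p̂_h)/(n_h−1):
  stratum 1: (1350/3625)²·0.114·0.886/235 = 5.96104e-05
  stratum 2: (1050/3625)²·0.088·0.912/33 = 0.000204045
  stratum 3: (1225/3625)²·0.166·0.834/210 = 7.52854e-05
V̂(p̂_st) = 0.000338941; SE = √V̂ = 0.0184103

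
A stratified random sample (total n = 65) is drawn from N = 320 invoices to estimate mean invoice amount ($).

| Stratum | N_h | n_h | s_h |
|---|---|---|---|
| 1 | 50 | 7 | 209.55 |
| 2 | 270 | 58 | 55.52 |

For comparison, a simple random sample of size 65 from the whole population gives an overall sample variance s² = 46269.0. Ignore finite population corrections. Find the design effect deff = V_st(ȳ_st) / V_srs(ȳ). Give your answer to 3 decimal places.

V̂(ȳ_st) = Σ W_h² s_h²/n_h, with W_h = N_h/N and N = 320:
  stratum 1: (50/320)²·209.55²/7 = 153.15
  stratum 2: (270/320)²·55.52²/58 = 37.8354
V_st = 190.986
V_srs = s²/n = 46269.0/65 = 711.831
deff = V_st / V_srs = 190.986/711.831 = 0.2683

deff ≈ 0.268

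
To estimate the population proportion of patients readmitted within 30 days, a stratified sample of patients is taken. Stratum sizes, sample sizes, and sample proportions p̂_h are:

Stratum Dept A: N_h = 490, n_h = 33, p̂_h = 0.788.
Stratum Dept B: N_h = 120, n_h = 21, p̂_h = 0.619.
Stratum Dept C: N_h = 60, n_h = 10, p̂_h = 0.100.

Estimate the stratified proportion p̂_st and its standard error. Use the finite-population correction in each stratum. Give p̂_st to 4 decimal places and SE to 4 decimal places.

N = 670; stratum weights W_h = N_h/N.
p̂_st = Σ W_h p̂_h = (490·0.788 + 120·0.619 + 60·0.100)/670 = 0.69612
V̂(p̂_st) = Σ W_h² (1 − n_h/N_h) p̂_h(1−p̂_h)/(n_h−1):
  stratum Dept A: (490/670)²·(1 − 33/490)·0.788·0.212/32 = 0.0026042
  stratum Dept B: (120/670)²·(1 − 21/120)·0.619·0.381/20 = 0.00031207
  stratum Dept C: (60/670)²·(1 − 10/60)·0.100·0.900/9 = 6.683e-05
V̂(p̂_st) = 0.0029831; SE = √V̂ = 0.0546178

p̂_st ≈ 0.6961, SE ≈ 0.0546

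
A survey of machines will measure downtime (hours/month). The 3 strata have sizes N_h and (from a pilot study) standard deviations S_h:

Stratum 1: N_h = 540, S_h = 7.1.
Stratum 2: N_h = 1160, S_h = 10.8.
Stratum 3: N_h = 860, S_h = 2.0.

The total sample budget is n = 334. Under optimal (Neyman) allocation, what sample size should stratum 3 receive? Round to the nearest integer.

Neyman allocation: n_h = n · N_h S_h / Σ N_i S_i, with n = 334.
  stratum 1: N_h·S_h = 540·7.1 = 3834.00
  stratum 2: N_h·S_h = 1160·10.8 = 12528.00
  stratum 3: N_h·S_h = 860·2.0 = 1720.00
Σ N_h S_h = 18082.00
n for stratum 3 = 334·1720.00/18082.00 = 31.771 → 32

32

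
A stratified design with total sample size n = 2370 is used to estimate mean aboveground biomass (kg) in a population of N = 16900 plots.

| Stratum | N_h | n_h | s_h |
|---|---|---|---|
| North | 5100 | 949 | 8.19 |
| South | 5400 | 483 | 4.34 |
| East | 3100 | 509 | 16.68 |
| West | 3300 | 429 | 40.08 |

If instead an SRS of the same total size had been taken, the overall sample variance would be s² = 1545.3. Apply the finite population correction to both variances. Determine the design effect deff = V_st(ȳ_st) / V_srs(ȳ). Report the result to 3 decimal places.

V̂(ȳ_st) = Σ W_h² (1 − n_h/N_h) s_h²/n_h, with W_h = N_h/N and N = 16900:
  stratum North: (5100/16900)²·(1 − 949/5100)·8.19²/949 = 0.00523903
  stratum South: (5400/16900)²·(1 − 483/5400)·4.34²/483 = 0.00362537
  stratum East: (3100/16900)²·(1 − 509/3100)·16.68²/509 = 0.015372
  stratum West: (3300/16900)²·(1 − 429/3300)·40.08²/429 = 0.124214
V_st = 0.148451
V_srs = (1 − 2370/16900)·1545.3/2370 = 0.560587
deff = V_st / V_srs = 0.148451/0.560587 = 0.2648

deff ≈ 0.265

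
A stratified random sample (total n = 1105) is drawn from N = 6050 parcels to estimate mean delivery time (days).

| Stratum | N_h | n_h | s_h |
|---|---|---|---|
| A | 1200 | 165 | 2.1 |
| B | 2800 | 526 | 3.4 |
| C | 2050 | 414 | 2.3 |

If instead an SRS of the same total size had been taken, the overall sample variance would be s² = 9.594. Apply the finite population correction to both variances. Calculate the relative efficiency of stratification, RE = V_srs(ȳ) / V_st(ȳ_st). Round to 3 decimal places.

V̂(ȳ_st) = Σ W_h² (1 − n_h/N_h) s_h²/n_h, with W_h = N_h/N and N = 6050:
  stratum A: (1200/6050)²·(1 − 165/1200)·2.1²/165 = 0.000906913
  stratum B: (2800/6050)²·(1 − 526/2800)·3.4²/526 = 0.00382305
  stratum C: (2050/6050)²·(1 − 414/2050)·2.3²/414 = 0.0011708
V_st = 0.00590076
V_srs = (1 − 1105/6050)·9.594/1105 = 0.00709657
Relative efficiency = V_srs / V_st = 0.00709657/0.00590076 = 1.2027

RE ≈ 1.203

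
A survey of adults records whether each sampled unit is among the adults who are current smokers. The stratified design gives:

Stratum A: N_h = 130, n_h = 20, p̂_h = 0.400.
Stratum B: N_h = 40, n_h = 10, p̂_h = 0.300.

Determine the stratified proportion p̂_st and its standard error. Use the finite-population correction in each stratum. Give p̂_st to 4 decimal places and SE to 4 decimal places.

N = 170; stratum weights W_h = N_h/N.
p̂_st = Σ W_h p̂_h = (130·0.400 + 40·0.300)/170 = 0.37647
V̂(p̂_st) = Σ W_h² (1 − n_h/N_h) p̂_h(1−p̂_h)/(n_h−1):
  stratum A: (130/170)²·(1 − 20/130)·0.400·0.600/19 = 0.00625023
  stratum B: (40/170)²·(1 − 10/40)·0.300·0.700/9 = 0.000968858
V̂(p̂_st) = 0.00721909; SE = √V̂ = 0.0849652

p̂_st ≈ 0.3765, SE ≈ 0.0850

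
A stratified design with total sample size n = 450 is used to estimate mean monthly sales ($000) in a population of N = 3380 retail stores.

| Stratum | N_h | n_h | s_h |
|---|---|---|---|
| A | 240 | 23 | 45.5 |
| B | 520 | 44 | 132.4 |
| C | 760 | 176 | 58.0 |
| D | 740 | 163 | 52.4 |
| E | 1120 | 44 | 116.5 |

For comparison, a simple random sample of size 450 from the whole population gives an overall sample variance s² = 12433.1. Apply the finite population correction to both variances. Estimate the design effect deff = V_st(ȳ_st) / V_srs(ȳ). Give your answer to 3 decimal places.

deff ≈ 1.793

V̂(ȳ_st) = Σ W_h² (1 − n_h/N_h) s_h²/n_h, with W_h = N_h/N and N = 3380:
  stratum A: (240/3380)²·(1 − 23/240)·45.5²/23 = 0.410329
  stratum B: (520/3380)²·(1 − 44/520)·132.4²/44 = 8.63178
  stratum C: (760/3380)²·(1 − 176/760)·58.0²/176 = 0.742568
  stratum D: (740/3380)²·(1 − 163/740)·52.4²/163 = 0.629577
  stratum E: (1120/3380)²·(1 − 44/1120)·116.5²/44 = 32.5384
V_st = 42.9526
V_srs = (1 − 450/3380)·12433.1/450 = 23.9507
deff = V_st / V_srs = 42.9526/23.9507 = 1.7934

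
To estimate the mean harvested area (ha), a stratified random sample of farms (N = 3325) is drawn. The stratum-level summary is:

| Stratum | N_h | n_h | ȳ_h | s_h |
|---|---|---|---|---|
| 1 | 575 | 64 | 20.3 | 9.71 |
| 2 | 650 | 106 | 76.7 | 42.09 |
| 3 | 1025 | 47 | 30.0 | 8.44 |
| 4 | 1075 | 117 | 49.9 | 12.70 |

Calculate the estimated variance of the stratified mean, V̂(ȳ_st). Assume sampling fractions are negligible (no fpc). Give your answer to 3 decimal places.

V̂(ȳ_st) = Σ W_h² s_h²/n_h, with W_h = N_h/N and N = 3325:
  stratum 1: (575/3325)²·9.71²/64 = 0.0440566
  stratum 2: (650/3325)²·42.09²/106 = 0.638698
  stratum 3: (1025/3325)²·8.44²/47 = 0.14403
  stratum 4: (1075/3325)²·12.70²/117 = 0.144097
V̂(ȳ_st) = 0.970881

V̂(ȳ_st) ≈ 0.971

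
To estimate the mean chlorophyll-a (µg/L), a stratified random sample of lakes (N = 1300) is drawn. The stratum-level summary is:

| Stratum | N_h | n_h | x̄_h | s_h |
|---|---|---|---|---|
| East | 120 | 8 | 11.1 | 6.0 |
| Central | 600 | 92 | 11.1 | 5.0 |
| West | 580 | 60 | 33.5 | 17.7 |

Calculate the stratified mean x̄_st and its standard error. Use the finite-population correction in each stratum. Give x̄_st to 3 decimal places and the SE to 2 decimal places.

x̄_st = Σ W_h x̄_h = (120·11.1 + 600·11.1 + 580·33.5)/1300 = 21.09385
V̂(x̄_st) = Σ W_h² (1 − n_h/N_h) s_h²/n_h, with W_h = N_h/N and N = 1300:
  stratum East: (120/1300)²·(1 − 8/120)·6.0²/8 = 0.035787
  stratum Central: (600/1300)²·(1 − 92/600)·5.0²/92 = 0.0490095
  stratum West: (580/1300)²·(1 − 60/580)·17.7²/60 = 0.931837
V̂(x̄_st) = 1.01663
SE(x̄_st) = √1.01663 = 1.00828

x̄_st ≈ 21.094, SE ≈ 1.01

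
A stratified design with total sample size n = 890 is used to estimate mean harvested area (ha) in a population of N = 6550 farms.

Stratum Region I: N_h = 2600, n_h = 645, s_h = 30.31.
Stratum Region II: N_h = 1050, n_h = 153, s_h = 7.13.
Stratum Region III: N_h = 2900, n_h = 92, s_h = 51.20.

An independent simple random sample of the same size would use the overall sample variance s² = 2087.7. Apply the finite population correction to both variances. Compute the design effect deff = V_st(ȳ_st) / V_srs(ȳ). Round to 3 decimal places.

V̂(ȳ_st) = Σ W_h² (1 − n_h/N_h) s_h²/n_h, with W_h = N_h/N and N = 6550:
  stratum Region I: (2600/6550)²·(1 − 645/2600)·30.31²/645 = 0.168752
  stratum Region II: (1050/6550)²·(1 − 153/1050)·7.13²/153 = 0.00729435
  stratum Region III: (2900/6550)²·(1 − 92/2900)·51.20²/92 = 5.40835
V_st = 5.58439
V_srs = (1 − 890/6550)·2087.7/890 = 2.027
deff = V_st / V_srs = 5.58439/2.027 = 2.7550

deff ≈ 2.755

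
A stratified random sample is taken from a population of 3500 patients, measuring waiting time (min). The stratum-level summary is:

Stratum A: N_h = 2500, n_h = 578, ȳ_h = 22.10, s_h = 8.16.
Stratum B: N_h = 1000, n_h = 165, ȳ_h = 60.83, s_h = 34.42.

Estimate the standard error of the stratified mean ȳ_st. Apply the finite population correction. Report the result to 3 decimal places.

SE(ȳ_st) ≈ 0.731

V̂(ȳ_st) = Σ W_h² (1 − n_h/N_h) s_h²/n_h, with W_h = N_h/N and N = 3500:
  stratum A: (2500/3500)²·(1 − 578/2500)·8.16²/578 = 0.0451866
  stratum B: (1000/3500)²·(1 − 165/1000)·34.42²/165 = 0.489427
V̂(ȳ_st) = 0.534614
SE(ȳ_st) = √0.534614 = 0.731173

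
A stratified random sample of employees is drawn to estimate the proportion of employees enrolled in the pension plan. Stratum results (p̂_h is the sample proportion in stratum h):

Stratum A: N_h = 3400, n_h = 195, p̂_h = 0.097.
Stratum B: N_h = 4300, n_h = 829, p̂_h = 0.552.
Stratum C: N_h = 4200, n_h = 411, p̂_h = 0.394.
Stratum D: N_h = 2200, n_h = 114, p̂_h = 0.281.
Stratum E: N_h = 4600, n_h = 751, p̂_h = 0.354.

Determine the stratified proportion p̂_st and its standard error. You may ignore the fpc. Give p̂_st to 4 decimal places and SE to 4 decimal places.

p̂_st ≈ 0.3532, SE ≈ 0.0102

N = 18700; stratum weights W_h = N_h/N.
p̂_st = Σ W_h p̂_h = (3400·0.097 + 4300·0.552 + 4200·0.394 + 2200·0.281 + 4600·0.354)/18700 = 0.35320
V̂(p̂_st) = Σ W_h² p̂_h(1−p̂_h)/(n_h−1):
  stratum A: (3400/18700)²·0.097·0.903/194 = 1.49256e-05
  stratum B: (4300/18700)²·0.552·0.448/828 = 1.57921e-05
  stratum C: (4200/18700)²·0.394·0.606/410 = 2.93765e-05
  stratum D: (2200/18700)²·0.281·0.719/113 = 2.47468e-05
  stratum E: (4600/18700)²·0.354·0.646/750 = 1.84505e-05
V̂(p̂_st) = 0.000103292; SE = √V̂ = 0.0101632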